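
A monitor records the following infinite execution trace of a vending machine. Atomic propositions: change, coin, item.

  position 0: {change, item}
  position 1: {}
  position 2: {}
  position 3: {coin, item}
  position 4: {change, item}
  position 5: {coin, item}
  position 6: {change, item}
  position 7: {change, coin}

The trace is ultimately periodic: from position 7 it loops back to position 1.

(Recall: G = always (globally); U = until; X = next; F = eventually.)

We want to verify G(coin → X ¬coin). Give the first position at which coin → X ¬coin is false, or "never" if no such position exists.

coin → X ¬coin holds at every position 0..7, and those are all the positions the trace ever visits, so the invariant G(coin → X ¬coin) is never violated.

never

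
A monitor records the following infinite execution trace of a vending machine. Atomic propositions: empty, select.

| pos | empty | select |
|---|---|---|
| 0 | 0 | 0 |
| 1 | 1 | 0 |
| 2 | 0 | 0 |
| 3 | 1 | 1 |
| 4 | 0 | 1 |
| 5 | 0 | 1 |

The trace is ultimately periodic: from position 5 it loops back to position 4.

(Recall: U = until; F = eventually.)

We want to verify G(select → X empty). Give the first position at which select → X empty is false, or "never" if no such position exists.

3

Check select → X empty at each position in order: 0 ✓, 1 ✓, 2 ✓.
At position 3 the labels are {empty, select} and the next position 4 has {select}, so select → X empty is false there. This is the first violation.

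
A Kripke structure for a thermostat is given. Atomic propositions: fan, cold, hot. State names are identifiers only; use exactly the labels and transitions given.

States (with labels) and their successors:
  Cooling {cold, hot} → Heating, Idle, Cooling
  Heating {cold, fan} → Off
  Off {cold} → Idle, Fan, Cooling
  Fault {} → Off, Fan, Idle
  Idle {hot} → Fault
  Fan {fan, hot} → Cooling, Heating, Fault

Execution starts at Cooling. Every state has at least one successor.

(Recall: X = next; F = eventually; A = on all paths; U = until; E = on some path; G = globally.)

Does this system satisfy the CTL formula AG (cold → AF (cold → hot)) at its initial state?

States satisfying cold → AF (cold → hot): {Cooling, Heating, Off, Fault, Idle, Fan}.
States satisfying AG (cold → AF (cold → hot)): {Cooling, Heating, Off, Fault, Idle, Fan}.
Every state reachable from Cooling satisfies cold → AF (cold → hot).
Cooling ∈ Sat(AG (cold → AF (cold → hot))).

Satisfied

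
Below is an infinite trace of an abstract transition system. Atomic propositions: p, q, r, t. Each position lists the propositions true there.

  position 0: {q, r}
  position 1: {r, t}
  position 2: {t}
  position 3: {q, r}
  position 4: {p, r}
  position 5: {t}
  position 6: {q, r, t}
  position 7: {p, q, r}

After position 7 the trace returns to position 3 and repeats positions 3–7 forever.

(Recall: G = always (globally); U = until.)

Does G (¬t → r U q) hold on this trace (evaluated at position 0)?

¬t → r U q must hold at every position from 0 onward. It fails at position 4, so G (¬t → r U q) is false.
Positions where ¬t holds: 0, 3, 4, 7.
Check r U q at each: 0→ok, 3→ok, 4→fails, 7→ok.

Does not hold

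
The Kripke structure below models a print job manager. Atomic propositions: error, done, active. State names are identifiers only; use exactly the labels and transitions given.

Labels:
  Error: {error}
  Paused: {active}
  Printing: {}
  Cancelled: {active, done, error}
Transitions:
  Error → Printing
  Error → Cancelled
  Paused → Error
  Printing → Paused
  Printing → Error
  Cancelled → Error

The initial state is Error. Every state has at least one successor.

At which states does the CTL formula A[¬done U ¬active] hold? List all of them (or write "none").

States satisfying ¬done: {Error, Paused, Printing}.
States satisfying ¬active: {Error, Printing}.
States satisfying A[¬done U ¬active]: {Error, Paused, Printing}.

{Error, Paused, Printing}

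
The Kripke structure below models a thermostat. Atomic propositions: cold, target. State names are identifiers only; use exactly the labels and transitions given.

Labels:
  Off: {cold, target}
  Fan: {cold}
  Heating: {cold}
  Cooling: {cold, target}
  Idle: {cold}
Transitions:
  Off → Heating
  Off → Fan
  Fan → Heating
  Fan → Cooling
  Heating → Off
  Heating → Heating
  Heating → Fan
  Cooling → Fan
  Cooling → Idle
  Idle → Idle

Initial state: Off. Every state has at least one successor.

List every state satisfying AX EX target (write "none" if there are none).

States satisfying EX target: {Fan, Heating}.
States satisfying AX EX target: {Off}.

{Off}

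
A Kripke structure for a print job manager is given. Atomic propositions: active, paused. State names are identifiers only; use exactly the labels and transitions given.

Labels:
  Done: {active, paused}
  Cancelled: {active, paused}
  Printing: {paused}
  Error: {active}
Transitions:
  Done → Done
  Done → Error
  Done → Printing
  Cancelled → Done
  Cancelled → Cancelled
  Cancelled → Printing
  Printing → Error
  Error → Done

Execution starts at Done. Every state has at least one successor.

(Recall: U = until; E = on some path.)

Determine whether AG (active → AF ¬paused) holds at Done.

States satisfying active → AF ¬paused: {Printing, Error}.
States satisfying AG (active → AF ¬paused): ∅.
Done is reachable from Done and violates active → AF ¬paused, so AG fails at Done.
Done ∉ Sat(AG (active → AF ¬paused)).

No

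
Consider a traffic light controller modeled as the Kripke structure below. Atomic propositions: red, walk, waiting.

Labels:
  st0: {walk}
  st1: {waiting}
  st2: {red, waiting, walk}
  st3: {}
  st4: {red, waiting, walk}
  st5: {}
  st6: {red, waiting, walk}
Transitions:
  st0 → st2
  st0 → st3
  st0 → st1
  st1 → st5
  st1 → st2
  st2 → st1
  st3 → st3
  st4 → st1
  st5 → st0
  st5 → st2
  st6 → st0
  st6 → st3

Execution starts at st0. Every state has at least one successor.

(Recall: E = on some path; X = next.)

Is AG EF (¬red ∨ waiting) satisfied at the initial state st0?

Satisfied

States satisfying EF (¬red ∨ waiting): {st0, st1, st2, st3, st4, st5, st6}.
States satisfying AG EF (¬red ∨ waiting): {st0, st1, st2, st3, st4, st5, st6}.
Every state reachable from st0 satisfies EF (¬red ∨ waiting).
st0 ∈ Sat(AG EF (¬red ∨ waiting)).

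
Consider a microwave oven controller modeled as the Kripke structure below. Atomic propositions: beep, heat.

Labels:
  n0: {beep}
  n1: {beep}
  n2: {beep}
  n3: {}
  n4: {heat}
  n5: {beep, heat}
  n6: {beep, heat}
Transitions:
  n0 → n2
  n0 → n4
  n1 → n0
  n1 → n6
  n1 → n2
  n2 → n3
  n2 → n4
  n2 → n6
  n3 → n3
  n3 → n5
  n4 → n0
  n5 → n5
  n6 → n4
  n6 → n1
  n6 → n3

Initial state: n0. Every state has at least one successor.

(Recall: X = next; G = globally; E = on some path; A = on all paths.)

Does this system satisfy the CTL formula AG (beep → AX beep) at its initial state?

States satisfying beep → AX beep: {n1, n3, n4, n5}.
States satisfying AG (beep → AX beep): {n3, n5}.
n0 is reachable from n0 and violates beep → AX beep, so AG fails at n0.
n0 ∉ Sat(AG (beep → AX beep)).

Does not hold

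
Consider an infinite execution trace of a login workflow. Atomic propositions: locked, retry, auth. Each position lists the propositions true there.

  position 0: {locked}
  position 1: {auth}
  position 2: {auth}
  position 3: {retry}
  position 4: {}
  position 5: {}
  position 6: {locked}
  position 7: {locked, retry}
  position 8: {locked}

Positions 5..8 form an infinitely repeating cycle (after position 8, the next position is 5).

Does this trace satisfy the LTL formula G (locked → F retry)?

locked → F retry holds at every position 0..8, and those are all positions ever visited, so G (locked → F retry) holds.
Positions where locked holds: 0, 6, 7, 8.
Check F retry at each: 0→ok, 6→ok, 7→ok, 8→ok.

Satisfied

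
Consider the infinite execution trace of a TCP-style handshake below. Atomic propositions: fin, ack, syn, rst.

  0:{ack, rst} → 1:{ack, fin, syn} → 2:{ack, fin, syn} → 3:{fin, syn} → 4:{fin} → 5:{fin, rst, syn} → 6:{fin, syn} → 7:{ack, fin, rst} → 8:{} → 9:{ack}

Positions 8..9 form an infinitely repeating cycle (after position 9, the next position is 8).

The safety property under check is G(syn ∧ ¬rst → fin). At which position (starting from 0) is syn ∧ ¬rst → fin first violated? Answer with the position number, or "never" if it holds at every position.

syn ∧ ¬rst → fin holds at every position 0..9, and those are all the positions the trace ever visits, so the invariant G(syn ∧ ¬rst → fin) is never violated.

never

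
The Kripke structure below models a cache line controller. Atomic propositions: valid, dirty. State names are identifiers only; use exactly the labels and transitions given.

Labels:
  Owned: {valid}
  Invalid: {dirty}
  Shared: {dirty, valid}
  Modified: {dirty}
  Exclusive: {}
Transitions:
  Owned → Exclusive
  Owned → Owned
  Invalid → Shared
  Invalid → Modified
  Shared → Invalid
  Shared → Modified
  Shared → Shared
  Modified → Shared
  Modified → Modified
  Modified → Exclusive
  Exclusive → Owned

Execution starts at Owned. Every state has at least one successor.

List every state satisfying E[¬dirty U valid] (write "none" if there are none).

{Owned, Shared, Exclusive}

States satisfying ¬dirty: {Owned, Exclusive}.
States satisfying valid: {Owned, Shared}.
States satisfying E[¬dirty U valid]: {Owned, Shared, Exclusive}.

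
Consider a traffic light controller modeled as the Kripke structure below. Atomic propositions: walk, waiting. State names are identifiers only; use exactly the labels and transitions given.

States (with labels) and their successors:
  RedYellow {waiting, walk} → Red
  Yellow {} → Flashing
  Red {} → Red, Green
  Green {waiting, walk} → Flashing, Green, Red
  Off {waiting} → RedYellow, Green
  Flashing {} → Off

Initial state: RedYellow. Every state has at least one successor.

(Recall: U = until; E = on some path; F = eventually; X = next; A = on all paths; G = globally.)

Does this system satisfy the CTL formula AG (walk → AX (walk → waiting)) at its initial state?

Yes

States satisfying walk → AX (walk → waiting): {RedYellow, Yellow, Red, Green, Off, Flashing}.
States satisfying AG (walk → AX (walk → waiting)): {RedYellow, Yellow, Red, Green, Off, Flashing}.
Every state reachable from RedYellow satisfies walk → AX (walk → waiting).
RedYellow ∈ Sat(AG (walk → AX (walk → waiting))).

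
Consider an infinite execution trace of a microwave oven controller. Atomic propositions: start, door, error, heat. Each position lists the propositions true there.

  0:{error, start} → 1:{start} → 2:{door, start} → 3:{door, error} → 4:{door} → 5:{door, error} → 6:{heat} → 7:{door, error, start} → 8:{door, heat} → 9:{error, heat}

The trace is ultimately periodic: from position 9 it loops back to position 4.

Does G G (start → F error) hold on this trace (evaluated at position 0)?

Satisfied

G (start → F error) holds at every position 0..9, and those are all positions ever visited, so G G (start → F error) holds.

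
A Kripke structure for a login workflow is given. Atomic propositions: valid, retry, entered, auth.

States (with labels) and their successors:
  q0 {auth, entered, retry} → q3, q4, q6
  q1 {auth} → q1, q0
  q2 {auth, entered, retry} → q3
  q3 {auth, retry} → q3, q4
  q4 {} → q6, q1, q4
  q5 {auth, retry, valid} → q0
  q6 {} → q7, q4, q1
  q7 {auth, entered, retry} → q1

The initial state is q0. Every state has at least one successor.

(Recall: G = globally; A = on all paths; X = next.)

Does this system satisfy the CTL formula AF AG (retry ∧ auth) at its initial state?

No

States satisfying AG (retry ∧ auth): ∅.
States satisfying AF AG (retry ∧ auth): ∅.
There is a path from q0 along which AG (retry ∧ auth) never holds.
q0 ∉ Sat(AF AG (retry ∧ auth)).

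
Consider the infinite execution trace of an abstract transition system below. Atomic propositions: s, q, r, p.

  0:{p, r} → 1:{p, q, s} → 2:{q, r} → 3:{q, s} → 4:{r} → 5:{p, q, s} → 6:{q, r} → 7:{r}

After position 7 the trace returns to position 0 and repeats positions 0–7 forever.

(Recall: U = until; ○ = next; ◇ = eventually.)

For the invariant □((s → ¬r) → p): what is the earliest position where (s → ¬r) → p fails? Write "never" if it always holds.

2

Check (s → ¬r) → p at each position in order: 0 ✓, 1 ✓.
At position 2 the labels are {q, r}, so (s → ¬r) → p is false there. This is the first violation.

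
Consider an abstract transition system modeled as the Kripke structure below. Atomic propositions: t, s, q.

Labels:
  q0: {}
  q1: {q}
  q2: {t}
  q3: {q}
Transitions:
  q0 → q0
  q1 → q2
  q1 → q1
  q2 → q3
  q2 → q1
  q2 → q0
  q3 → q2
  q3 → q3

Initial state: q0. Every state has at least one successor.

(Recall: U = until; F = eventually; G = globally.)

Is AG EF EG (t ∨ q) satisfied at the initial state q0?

Violated

States satisfying EF EG (t ∨ q): {q1, q2, q3}.
States satisfying AG EF EG (t ∨ q): ∅.
q0 is reachable from q0 and violates EF EG (t ∨ q), so AG fails at q0.
q0 ∉ Sat(AG EF EG (t ∨ q)).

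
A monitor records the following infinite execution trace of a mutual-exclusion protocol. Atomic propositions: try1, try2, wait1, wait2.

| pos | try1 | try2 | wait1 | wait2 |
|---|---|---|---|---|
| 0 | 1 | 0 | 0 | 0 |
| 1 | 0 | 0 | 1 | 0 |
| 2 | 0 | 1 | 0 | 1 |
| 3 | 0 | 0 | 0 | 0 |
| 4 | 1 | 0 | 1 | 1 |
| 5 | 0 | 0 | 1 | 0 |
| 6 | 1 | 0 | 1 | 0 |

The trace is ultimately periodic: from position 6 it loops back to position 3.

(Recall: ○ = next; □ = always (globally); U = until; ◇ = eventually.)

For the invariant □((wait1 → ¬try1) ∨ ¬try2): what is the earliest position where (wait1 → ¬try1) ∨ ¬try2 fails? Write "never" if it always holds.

(wait1 → ¬try1) ∨ ¬try2 holds at every position 0..6, and those are all the positions the trace ever visits, so the invariant □((wait1 → ¬try1) ∨ ¬try2) is never violated.

never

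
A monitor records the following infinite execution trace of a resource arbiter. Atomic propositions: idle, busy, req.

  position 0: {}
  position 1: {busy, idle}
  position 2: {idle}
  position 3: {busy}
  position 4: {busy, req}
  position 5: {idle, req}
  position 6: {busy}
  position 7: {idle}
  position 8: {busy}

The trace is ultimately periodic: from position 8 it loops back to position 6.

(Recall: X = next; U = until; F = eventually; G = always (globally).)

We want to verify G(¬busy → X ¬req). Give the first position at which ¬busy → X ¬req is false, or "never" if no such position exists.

never

¬busy → X ¬req holds at every position 0..8, and those are all the positions the trace ever visits, so the invariant G(¬busy → X ¬req) is never violated.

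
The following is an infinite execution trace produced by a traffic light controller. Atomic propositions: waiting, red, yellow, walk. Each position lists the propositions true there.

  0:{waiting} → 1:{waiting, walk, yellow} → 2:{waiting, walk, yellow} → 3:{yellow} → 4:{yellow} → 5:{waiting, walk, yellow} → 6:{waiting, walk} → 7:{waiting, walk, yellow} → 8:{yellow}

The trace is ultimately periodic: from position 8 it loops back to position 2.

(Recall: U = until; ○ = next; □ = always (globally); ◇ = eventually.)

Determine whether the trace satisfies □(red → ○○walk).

Satisfied

red → ○○walk holds at every position 0..8, and those are all positions ever visited, so □(red → ○○walk) holds.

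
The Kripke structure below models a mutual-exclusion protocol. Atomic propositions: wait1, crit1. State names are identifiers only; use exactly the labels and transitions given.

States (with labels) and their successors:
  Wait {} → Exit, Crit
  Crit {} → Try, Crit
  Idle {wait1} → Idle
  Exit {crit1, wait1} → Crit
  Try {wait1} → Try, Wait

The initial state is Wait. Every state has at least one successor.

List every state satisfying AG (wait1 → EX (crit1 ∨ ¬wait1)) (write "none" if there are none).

States satisfying wait1 → EX (crit1 ∨ ¬wait1): {Wait, Crit, Exit, Try}.
States satisfying AG (wait1 → EX (crit1 ∨ ¬wait1)): {Wait, Crit, Exit, Try}.

{Wait, Crit, Exit, Try}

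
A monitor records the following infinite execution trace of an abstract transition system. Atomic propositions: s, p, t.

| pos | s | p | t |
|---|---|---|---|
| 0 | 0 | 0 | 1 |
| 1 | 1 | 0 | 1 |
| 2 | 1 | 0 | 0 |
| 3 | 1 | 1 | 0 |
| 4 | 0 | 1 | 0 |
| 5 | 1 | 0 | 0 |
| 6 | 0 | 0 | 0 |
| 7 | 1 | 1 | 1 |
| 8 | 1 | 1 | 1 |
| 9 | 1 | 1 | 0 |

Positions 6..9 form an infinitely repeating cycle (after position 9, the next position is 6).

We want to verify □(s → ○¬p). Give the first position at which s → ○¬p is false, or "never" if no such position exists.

2

Check s → ○¬p at each position in order: 0 ✓, 1 ✓.
At position 2 the labels are {s} and the next position 3 has {p, s}, so s → ○¬p is false there. This is the first violation.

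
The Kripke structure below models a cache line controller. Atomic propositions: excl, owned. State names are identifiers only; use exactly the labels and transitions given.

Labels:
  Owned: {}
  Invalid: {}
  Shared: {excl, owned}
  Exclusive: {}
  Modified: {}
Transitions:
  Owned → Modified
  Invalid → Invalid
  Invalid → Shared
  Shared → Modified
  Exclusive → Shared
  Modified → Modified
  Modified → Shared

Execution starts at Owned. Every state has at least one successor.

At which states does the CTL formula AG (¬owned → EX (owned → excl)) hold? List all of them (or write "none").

{Owned, Invalid, Shared, Exclusive, Modified}

States satisfying ¬owned → EX (owned → excl): {Owned, Invalid, Shared, Exclusive, Modified}.
States satisfying AG (¬owned → EX (owned → excl)): {Owned, Invalid, Shared, Exclusive, Modified}.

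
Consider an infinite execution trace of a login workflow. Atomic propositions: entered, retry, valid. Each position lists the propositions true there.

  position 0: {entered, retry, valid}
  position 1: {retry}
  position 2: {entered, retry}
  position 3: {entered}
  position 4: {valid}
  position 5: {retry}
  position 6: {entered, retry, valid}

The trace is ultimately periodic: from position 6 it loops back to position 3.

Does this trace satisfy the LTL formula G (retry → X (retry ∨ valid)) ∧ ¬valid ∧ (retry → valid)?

Violated

retry → X (retry ∨ valid) must hold at every position from 0 onward. It fails at position 2, so G (retry → X (retry ∨ valid)) is false.
Positions where retry holds: 0, 1, 2, 5, 6.
Check X (retry ∨ valid) at each: 0→ok, 1→ok, 2→fails, 5→ok, 6→fails.
At position 0: G (retry → X (retry ∨ valid)) is false; ¬valid ∧ (retry → valid) is false; so G (retry → X (retry ∨ valid)) ∧ ¬valid ∧ (retry → valid) is false.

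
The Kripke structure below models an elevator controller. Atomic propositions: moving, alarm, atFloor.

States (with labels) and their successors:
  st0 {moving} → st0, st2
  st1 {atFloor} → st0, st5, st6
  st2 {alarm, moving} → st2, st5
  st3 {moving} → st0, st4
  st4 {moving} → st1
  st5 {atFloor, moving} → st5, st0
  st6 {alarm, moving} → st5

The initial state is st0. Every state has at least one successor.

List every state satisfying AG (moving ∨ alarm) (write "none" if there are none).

States satisfying moving ∨ alarm: {st0, st2, st3, st4, st5, st6}.
States satisfying AG (moving ∨ alarm): {st0, st2, st5, st6}.

{st0, st2, st5, st6}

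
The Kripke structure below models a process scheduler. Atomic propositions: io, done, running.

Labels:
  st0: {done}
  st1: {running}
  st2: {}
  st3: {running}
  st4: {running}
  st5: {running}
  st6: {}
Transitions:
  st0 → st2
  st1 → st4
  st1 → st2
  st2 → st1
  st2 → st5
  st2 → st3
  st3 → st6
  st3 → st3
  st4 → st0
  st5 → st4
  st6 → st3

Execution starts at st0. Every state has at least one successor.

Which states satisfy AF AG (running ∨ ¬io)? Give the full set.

{st0, st1, st2, st3, st4, st5, st6}

States satisfying AG (running ∨ ¬io): {st0, st1, st2, st3, st4, st5, st6}.
States satisfying AF AG (running ∨ ¬io): {st0, st1, st2, st3, st4, st5, st6}.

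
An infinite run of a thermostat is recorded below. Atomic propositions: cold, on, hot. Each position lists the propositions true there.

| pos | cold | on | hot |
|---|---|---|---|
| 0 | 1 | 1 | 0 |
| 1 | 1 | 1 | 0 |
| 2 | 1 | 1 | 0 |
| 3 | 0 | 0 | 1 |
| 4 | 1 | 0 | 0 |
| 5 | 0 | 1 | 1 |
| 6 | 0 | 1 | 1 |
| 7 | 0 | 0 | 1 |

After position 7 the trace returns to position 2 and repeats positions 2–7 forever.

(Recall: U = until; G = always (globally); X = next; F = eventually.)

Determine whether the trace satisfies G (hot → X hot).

Violated

hot → X hot must hold at every position from 0 onward. It fails at position 3, so G (hot → X hot) is false.
Positions where hot holds: 3, 5, 6, 7.
Check X hot at each: 3→fails, 5→ok, 6→ok, 7→fails.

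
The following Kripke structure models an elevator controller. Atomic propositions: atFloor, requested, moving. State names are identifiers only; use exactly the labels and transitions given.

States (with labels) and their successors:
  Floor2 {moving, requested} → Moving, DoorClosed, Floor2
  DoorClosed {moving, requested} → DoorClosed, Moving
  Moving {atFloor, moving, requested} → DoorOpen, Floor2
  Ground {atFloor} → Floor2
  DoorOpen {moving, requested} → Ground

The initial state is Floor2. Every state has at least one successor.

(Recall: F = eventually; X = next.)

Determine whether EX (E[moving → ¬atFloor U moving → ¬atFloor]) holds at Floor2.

Satisfied

States satisfying E[moving → ¬atFloor U moving → ¬atFloor]: {Floor2, DoorClosed, Ground, DoorOpen}.
States satisfying EX (E[moving → ¬atFloor U moving → ¬atFloor]): {Floor2, DoorClosed, Moving, Ground, DoorOpen}.
Floor2 ∈ Sat(EX (E[moving → ¬atFloor U moving → ¬atFloor])).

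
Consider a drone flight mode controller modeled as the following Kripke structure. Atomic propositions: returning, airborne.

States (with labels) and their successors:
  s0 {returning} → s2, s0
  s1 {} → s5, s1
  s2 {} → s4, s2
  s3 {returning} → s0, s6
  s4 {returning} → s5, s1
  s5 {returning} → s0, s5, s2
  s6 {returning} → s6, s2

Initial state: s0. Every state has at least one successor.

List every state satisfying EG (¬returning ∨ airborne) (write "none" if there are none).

States satisfying ¬returning ∨ airborne: {s1, s2}.
States satisfying EG (¬returning ∨ airborne): {s1, s2}.

{s1, s2}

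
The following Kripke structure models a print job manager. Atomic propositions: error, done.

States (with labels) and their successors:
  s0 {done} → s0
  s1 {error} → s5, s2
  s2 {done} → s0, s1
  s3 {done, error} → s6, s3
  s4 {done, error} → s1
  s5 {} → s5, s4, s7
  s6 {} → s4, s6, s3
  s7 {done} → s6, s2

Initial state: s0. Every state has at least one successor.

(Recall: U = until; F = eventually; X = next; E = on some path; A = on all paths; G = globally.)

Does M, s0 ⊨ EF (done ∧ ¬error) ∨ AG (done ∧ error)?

Yes

States satisfying done ∧ ¬error: {s0, s2, s7}.
States satisfying EF (done ∧ ¬error): {s0, s1, s2, s3, s4, s5, s6, s7}.
States satisfying done ∧ error: {s3, s4}.
States satisfying AG (done ∧ error): ∅.
States satisfying EF (done ∧ ¬error) ∨ AG (done ∧ error): {s0, s1, s2, s3, s4, s5, s6, s7}.
s0 ∈ Sat(EF (done ∧ ¬error) ∨ AG (done ∧ error)).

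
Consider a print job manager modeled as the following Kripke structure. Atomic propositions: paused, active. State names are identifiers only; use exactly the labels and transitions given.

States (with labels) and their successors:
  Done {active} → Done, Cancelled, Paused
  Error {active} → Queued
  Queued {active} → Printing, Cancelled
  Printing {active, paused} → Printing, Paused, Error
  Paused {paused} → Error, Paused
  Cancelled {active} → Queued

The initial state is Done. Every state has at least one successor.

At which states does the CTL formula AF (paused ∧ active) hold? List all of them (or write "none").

States satisfying paused ∧ active: {Printing}.
States satisfying AF (paused ∧ active): {Printing}.

{Printing}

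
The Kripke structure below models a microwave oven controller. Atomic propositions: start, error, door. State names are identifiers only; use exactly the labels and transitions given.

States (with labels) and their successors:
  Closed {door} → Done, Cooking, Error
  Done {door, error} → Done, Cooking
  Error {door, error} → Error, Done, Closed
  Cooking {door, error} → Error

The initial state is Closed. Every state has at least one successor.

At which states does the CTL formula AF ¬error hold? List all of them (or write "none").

{Closed}

States satisfying ¬error: {Closed}.
States satisfying AF ¬error: {Closed}.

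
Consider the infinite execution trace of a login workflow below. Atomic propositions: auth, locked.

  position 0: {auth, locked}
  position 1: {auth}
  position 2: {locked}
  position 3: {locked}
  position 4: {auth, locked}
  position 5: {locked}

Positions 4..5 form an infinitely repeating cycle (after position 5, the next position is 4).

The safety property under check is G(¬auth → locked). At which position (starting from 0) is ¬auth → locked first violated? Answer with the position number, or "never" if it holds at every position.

¬auth → locked holds at every position 0..5, and those are all the positions the trace ever visits, so the invariant G(¬auth → locked) is never violated.

never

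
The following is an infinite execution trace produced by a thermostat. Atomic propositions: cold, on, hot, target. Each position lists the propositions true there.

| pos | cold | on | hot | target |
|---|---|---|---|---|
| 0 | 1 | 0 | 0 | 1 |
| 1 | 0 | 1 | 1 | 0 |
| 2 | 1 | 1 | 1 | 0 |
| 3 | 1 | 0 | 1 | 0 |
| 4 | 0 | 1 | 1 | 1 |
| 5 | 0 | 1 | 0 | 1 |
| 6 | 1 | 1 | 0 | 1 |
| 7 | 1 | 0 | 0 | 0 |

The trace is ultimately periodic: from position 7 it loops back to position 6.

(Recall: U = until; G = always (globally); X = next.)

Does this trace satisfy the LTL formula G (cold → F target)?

cold → F target holds at every position 0..7, and those are all positions ever visited, so G (cold → F target) holds.
Positions where cold holds: 0, 2, 3, 6, 7.
Check F target at each: 0→ok, 2→ok, 3→ok, 6→ok, 7→ok.

Yes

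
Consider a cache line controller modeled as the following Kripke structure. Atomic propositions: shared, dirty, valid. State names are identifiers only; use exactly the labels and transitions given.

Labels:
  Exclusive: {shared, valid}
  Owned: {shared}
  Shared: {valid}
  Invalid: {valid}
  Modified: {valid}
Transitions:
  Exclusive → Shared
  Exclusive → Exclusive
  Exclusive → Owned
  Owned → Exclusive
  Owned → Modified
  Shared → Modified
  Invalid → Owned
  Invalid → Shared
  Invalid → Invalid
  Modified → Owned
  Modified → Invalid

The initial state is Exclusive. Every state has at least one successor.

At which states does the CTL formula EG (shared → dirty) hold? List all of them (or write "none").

{Shared, Invalid, Modified}

States satisfying shared → dirty: {Shared, Invalid, Modified}.
States satisfying EG (shared → dirty): {Shared, Invalid, Modified}.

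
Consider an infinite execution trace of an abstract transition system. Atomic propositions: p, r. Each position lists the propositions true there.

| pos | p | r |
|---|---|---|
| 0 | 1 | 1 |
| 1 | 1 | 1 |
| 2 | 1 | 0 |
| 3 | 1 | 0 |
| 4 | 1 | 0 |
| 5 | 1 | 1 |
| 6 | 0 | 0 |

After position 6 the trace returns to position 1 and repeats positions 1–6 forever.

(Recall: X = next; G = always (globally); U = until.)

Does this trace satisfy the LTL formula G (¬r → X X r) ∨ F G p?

No

¬r → X X r must hold at every position from 0 onward. It fails at position 2, so G (¬r → X X r) is false.
Positions where ¬r holds: 2, 3, 4, 6.
Check X X r at each: 2→fails, 3→ok, 4→fails, 6→fails.
G p is false at every position 0..6, so it never becomes true and F G p fails.
At position 0: G (¬r → X X r) is false; F G p is false; so G (¬r → X X r) ∨ F G p is false.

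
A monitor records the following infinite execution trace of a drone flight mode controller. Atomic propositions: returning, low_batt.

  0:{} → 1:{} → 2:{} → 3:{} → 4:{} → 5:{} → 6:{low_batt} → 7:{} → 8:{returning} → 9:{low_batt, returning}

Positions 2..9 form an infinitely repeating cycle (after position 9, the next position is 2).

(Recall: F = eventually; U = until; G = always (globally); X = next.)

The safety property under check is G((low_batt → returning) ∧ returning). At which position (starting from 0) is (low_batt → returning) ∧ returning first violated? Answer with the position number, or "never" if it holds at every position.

At position 0 the labels are {}, so (low_batt → returning) ∧ returning is false there. This is the first violation.

0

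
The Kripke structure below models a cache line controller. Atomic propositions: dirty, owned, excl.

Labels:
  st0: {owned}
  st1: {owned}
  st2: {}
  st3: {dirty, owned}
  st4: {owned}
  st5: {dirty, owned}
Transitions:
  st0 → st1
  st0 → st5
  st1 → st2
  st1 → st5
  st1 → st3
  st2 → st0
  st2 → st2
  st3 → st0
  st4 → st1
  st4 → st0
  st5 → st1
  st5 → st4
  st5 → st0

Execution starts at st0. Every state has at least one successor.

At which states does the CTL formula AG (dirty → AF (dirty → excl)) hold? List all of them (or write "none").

States satisfying dirty → AF (dirty → excl): {st0, st1, st2, st3, st4, st5}.
States satisfying AG (dirty → AF (dirty → excl)): {st0, st1, st2, st3, st4, st5}.

{st0, st1, st2, st3, st4, st5}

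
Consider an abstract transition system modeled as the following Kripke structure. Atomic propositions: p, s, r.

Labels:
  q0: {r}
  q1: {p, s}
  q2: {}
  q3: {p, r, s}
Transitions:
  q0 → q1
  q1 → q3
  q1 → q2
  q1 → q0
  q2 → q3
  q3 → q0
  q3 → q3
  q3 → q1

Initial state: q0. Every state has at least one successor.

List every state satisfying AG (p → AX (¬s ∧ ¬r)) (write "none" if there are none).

none

States satisfying p → AX (¬s ∧ ¬r): {q0, q2}.
States satisfying AG (p → AX (¬s ∧ ¬r)): ∅.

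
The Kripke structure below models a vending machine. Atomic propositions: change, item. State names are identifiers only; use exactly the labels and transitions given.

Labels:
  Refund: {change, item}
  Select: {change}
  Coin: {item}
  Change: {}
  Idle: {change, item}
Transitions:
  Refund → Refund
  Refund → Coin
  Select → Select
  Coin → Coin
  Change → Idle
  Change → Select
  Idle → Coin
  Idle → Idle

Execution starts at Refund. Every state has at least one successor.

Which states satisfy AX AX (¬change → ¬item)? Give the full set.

{Select}

States satisfying AX (¬change → ¬item): {Select, Change}.
States satisfying AX AX (¬change → ¬item): {Select}.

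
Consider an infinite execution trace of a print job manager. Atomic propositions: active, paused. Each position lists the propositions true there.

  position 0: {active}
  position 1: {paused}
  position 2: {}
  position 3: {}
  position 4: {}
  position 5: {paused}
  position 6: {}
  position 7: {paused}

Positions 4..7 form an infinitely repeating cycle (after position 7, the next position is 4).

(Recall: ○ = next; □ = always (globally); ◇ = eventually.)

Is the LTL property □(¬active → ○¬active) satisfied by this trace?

¬active → ○¬active holds at every position 0..7, and those are all positions ever visited, so □(¬active → ○¬active) holds.
Positions where ¬active holds: 1, 2, 3, 4, 5, 6, 7.
Check ○¬active at each: 1→ok, 2→ok, 3→ok, 4→ok, 5→ok, 6→ok, 7→ok.

Satisfied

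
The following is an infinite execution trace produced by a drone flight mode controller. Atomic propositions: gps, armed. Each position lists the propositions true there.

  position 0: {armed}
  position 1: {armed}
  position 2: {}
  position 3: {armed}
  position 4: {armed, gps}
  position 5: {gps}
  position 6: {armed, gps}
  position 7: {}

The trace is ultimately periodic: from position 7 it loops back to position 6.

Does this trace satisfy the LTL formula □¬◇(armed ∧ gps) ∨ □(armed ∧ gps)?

Violated

¬◇(armed ∧ gps) must hold at every position from 0 onward. It fails at position 0, so □¬◇(armed ∧ gps) is false.
armed ∧ gps must hold at every position from 0 onward. It fails at position 0, so □(armed ∧ gps) is false.
At position 0: □¬◇(armed ∧ gps) is false; □(armed ∧ gps) is false; so □¬◇(armed ∧ gps) ∨ □(armed ∧ gps) is false.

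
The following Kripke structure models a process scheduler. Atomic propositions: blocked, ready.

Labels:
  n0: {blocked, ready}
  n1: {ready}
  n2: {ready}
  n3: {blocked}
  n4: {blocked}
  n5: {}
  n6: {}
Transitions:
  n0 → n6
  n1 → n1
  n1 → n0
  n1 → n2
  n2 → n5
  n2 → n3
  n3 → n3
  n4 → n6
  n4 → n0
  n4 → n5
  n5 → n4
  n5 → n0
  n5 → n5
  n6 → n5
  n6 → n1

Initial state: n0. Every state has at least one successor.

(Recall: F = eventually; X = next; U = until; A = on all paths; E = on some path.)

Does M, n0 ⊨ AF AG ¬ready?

No

States satisfying AG ¬ready: {n3}.
States satisfying AF AG ¬ready: {n3}.
There is a path from n0 along which AG ¬ready never holds.
n0 ∉ Sat(AF AG ¬ready).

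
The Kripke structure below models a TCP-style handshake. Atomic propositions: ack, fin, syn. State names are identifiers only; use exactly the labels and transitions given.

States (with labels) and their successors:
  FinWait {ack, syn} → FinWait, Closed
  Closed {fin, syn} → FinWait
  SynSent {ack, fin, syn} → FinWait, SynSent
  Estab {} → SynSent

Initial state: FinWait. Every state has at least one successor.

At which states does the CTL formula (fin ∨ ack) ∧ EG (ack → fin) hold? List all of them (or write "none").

States satisfying fin ∨ ack: {FinWait, Closed, SynSent}.
States satisfying ack → fin: {Closed, SynSent, Estab}.
States satisfying EG (ack → fin): {SynSent, Estab}.
States satisfying (fin ∨ ack) ∧ EG (ack → fin): {SynSent}.

{SynSent}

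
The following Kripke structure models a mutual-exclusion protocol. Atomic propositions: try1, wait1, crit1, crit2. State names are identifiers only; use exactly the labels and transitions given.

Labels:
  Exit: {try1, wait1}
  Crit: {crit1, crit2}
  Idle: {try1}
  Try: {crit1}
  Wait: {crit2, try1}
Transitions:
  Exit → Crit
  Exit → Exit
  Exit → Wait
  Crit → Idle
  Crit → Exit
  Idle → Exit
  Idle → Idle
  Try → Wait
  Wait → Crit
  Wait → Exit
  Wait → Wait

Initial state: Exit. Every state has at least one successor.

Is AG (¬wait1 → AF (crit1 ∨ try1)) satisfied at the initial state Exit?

States satisfying ¬wait1 → AF (crit1 ∨ try1): {Exit, Crit, Idle, Try, Wait}.
States satisfying AG (¬wait1 → AF (crit1 ∨ try1)): {Exit, Crit, Idle, Try, Wait}.
Every state reachable from Exit satisfies ¬wait1 → AF (crit1 ∨ try1).
Exit ∈ Sat(AG (¬wait1 → AF (crit1 ∨ try1))).

Yes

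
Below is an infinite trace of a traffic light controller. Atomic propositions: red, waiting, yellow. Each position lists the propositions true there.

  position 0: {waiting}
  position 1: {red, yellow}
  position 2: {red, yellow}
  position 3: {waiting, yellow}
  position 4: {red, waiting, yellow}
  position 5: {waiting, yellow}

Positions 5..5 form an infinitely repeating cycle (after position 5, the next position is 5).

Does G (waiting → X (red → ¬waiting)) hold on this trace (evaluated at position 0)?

No

waiting → X (red → ¬waiting) must hold at every position from 0 onward. It fails at position 3, so G (waiting → X (red → ¬waiting)) is false.
Positions where waiting holds: 0, 3, 4, 5.
Check X (red → ¬waiting) at each: 0→ok, 3→fails, 4→ok, 5→ok.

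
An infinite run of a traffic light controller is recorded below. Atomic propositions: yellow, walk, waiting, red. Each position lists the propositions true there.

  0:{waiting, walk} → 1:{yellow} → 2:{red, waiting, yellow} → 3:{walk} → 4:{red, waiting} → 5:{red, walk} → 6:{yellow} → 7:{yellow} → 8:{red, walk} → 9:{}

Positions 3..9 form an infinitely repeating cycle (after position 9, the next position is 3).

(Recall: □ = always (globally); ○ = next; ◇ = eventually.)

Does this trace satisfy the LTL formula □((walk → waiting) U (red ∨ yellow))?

Does not hold

(walk → waiting) U (red ∨ yellow) must hold at every position from 0 onward. It fails at position 3, so □((walk → waiting) U (red ∨ yellow)) is false.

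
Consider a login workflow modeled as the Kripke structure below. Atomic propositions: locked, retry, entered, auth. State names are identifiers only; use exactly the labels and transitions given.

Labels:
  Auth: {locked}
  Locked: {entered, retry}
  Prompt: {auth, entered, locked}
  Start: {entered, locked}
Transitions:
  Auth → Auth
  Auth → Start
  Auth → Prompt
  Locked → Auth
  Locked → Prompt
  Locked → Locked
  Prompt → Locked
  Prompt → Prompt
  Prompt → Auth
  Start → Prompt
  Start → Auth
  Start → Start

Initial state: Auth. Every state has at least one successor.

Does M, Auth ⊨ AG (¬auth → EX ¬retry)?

States satisfying ¬auth → EX ¬retry: {Auth, Locked, Prompt, Start}.
States satisfying AG (¬auth → EX ¬retry): {Auth, Locked, Prompt, Start}.
Every state reachable from Auth satisfies ¬auth → EX ¬retry.
Auth ∈ Sat(AG (¬auth → EX ¬retry)).

Satisfied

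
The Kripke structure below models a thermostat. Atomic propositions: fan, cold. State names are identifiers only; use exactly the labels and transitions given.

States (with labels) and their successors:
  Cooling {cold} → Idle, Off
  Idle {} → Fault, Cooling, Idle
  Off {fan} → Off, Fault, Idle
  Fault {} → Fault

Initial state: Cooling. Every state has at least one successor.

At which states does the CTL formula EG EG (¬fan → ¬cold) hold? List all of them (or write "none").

States satisfying EG (¬fan → ¬cold): {Idle, Off, Fault}.
States satisfying EG EG (¬fan → ¬cold): {Idle, Off, Fault}.

{Idle, Off, Fault}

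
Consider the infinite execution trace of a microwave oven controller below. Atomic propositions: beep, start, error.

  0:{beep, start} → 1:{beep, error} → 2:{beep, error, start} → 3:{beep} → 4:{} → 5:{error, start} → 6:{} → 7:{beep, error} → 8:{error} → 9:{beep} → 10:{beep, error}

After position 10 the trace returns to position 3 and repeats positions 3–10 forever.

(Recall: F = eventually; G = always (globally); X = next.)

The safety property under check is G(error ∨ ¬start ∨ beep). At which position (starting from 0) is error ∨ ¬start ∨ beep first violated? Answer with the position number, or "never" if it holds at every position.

never

error ∨ ¬start ∨ beep holds at every position 0..10, and those are all the positions the trace ever visits, so the invariant G(error ∨ ¬start ∨ beep) is never violated.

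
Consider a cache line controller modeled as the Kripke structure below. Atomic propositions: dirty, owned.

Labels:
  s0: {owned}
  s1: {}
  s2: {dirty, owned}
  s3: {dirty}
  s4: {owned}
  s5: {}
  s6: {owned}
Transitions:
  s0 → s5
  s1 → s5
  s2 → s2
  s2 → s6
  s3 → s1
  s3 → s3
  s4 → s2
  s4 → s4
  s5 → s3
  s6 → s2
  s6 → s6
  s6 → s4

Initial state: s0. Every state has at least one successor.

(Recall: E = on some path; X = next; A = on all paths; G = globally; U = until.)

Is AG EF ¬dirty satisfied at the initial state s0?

States satisfying EF ¬dirty: {s0, s1, s2, s3, s4, s5, s6}.
States satisfying AG EF ¬dirty: {s0, s1, s2, s3, s4, s5, s6}.
Every state reachable from s0 satisfies EF ¬dirty.
s0 ∈ Sat(AG EF ¬dirty).

Yes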